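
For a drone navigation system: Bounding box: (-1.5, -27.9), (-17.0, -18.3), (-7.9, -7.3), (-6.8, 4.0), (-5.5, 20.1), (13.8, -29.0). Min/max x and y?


x range: [-17, 13.8]
y range: [-29, 20.1]
Bounding box: (-17,-29) to (13.8,20.1)

(-17,-29) to (13.8,20.1)


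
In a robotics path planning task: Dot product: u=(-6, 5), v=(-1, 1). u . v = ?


u . v = u_x*v_x + u_y*v_y = (-6)*(-1) + 5*1
= 6 + 5 = 11

11


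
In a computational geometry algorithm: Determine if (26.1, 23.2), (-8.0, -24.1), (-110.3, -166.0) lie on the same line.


Cross product: ((-8)-26.1)*((-166)-23.2) - ((-24.1)-23.2)*((-110.3)-26.1)
= 0

Yes, collinear


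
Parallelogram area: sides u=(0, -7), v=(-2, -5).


|u x v| = |0*(-5) - (-7)*(-2)|
= |0 - 14| = 14

14


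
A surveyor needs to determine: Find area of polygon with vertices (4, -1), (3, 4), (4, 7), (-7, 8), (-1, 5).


Shoelace sum: (4*4 - 3*(-1)) + (3*7 - 4*4) + (4*8 - (-7)*7) + ((-7)*5 - (-1)*8) + ((-1)*(-1) - 4*5)
= 59
Area = |59|/2 = 29.5

29.5


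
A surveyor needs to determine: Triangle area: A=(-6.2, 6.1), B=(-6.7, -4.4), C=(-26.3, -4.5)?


Area = |x_A(y_B-y_C) + x_B(y_C-y_A) + x_C(y_A-y_B)|/2
= |(-0.62) + 71.02 + (-276.15)|/2
= 205.75/2 = 102.875

102.875


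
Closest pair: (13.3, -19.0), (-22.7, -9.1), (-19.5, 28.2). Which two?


d(P0,P1) = 37.3364, d(P0,P2) = 57.4776, d(P1,P2) = 37.437
Closest: P0 and P1

Closest pair: (13.3, -19.0) and (-22.7, -9.1), distance = 37.3364


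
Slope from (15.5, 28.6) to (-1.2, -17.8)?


slope = (y2-y1)/(x2-x1) = ((-17.8)-28.6)/((-1.2)-15.5) = (-46.4)/(-16.7) = 2.7784

2.7784


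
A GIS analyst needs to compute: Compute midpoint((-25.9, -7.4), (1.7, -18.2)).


M = (((-25.9)+1.7)/2, ((-7.4)+(-18.2))/2)
= (-12.1, -12.8)

(-12.1, -12.8)


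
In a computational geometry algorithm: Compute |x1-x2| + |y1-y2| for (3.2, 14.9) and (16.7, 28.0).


|3.2-16.7| + |14.9-28| = 13.5 + 13.1 = 26.6

26.6


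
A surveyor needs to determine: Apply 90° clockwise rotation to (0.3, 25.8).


90° CW: (x,y) -> (y, -x)
(0.3,25.8) -> (25.8, -0.3)

(25.8, -0.3)


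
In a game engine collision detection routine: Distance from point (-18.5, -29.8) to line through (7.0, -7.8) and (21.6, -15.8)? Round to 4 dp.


|cross product| = 525.2
|line direction| = sqrt(277.16) = 16.6481
Distance = 525.2/sqrt(277.16) = 31.5471

31.5471


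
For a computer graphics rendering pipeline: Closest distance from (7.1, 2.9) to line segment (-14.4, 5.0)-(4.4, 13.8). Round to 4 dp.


Project P onto AB: t = 0.8952 (clamped to [0,1])
Closest point on segment: (2.4296, 12.8777)
Distance: 11.0167

11.0167


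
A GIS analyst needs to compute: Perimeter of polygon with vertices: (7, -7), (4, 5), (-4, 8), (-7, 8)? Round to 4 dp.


Sides: (7, -7)->(4, 5): sqrt(153) = 12.369317, (4, 5)->(-4, 8): sqrt(73) = 8.544004, (-4, 8)->(-7, 8): sqrt(9) = 3, (-7, 8)->(7, -7): sqrt(421) = 20.518285
Sum = 44.431606
Perimeter = 44.4316

44.4316


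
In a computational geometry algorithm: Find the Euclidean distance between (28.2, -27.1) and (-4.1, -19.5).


dx=-32.3, dy=7.6
d^2 = (-32.3)^2 + 7.6^2 = 1101.05
d = sqrt(1101.05) = 33.1821

33.1821


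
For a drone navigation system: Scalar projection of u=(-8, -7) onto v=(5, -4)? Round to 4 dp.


u.v = -12, |v| = sqrt(41) = 6.4031
Scalar projection = u.v / |v| = -12 / sqrt(41) = -1.8741

-1.8741


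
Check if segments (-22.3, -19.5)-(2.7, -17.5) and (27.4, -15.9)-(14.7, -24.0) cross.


Cross products: d1=-356.85, d2=-179.75, d3=-9.4, d4=-186.5
d1*d2 < 0 and d3*d4 < 0? no

No, they don't intersect


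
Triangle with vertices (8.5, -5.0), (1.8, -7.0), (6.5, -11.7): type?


Side lengths squared: AB^2=48.89, BC^2=44.18, CA^2=48.89
Sorted: [44.18, 48.89, 48.89]
By sides: Isosceles, By angles: Acute

Isosceles, Acute


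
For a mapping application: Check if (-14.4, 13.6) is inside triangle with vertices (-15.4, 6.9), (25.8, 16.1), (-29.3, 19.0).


Cross products: AB x AP = 266.84, BC x BP = 254.33, CA x CP = 105.23
All same sign? yes

Yes, inside


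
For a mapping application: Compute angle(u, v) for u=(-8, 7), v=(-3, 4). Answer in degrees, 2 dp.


u.v = 52, |u| = sqrt(113) = 10.6301, |v| = sqrt(25) = 5
cos(theta) = u.v/(|u||v|) = 52/sqrt(2825) = 0.97835
theta = acos(0.97835) = 11.94 degrees

11.94 degrees


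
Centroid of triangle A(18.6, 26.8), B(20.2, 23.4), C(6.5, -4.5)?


Centroid = ((x_A+x_B+x_C)/3, (y_A+y_B+y_C)/3)
= ((18.6+20.2+6.5)/3, (26.8+23.4+(-4.5))/3)
= (15.1, 15.2333)

(15.1, 15.2333)


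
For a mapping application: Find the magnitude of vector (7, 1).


|u| = sqrt(7^2 + 1^2) = sqrt(50) = 7.0711

7.0711


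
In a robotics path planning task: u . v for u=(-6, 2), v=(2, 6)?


u . v = u_x*v_x + u_y*v_y = (-6)*2 + 2*6
= (-12) + 12 = 0

0


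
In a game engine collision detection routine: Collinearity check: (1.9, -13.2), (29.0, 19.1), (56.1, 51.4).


Cross product: (29-1.9)*(51.4-(-13.2)) - (19.1-(-13.2))*(56.1-1.9)
= 0

Yes, collinear


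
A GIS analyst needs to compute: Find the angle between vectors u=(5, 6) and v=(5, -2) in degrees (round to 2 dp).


u.v = 13, |u| = sqrt(61) = 7.8102, |v| = sqrt(29) = 5.3852
cos(theta) = u.v/(|u||v|) = 13/sqrt(1769) = 0.309086
theta = acos(0.309086) = 72 degrees

72 degrees


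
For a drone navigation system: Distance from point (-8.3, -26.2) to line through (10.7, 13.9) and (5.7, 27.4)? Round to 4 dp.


|cross product| = 457
|line direction| = sqrt(207.25) = 14.3962
Distance = 457/sqrt(207.25) = 31.7445

31.7445


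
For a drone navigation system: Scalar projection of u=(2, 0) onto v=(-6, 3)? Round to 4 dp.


u.v = -12, |v| = sqrt(45) = 6.7082
Scalar projection = u.v / |v| = -12 / sqrt(45) = -1.7889

-1.7889


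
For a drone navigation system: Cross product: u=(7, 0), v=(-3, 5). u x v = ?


u x v = u_x*v_y - u_y*v_x = 7*5 - 0*(-3)
= 35 - 0 = 35

35


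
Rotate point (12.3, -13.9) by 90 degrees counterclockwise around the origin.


90° CCW: (x,y) -> (-y, x)
(12.3,-13.9) -> (13.9, 12.3)

(13.9, 12.3)


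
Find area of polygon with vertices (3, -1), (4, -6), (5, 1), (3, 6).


Shoelace sum: (3*(-6) - 4*(-1)) + (4*1 - 5*(-6)) + (5*6 - 3*1) + (3*(-1) - 3*6)
= 26
Area = |26|/2 = 13

13


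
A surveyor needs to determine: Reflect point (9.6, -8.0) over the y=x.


Reflection over y=x: (x,y) -> (y,x)
(9.6, -8) -> (-8, 9.6)

(-8, 9.6)


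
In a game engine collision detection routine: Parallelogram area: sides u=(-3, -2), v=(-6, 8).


|u x v| = |(-3)*8 - (-2)*(-6)|
= |(-24) - 12| = 36

36


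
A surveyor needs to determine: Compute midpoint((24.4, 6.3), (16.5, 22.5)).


M = ((24.4+16.5)/2, (6.3+22.5)/2)
= (20.45, 14.4)

(20.45, 14.4)


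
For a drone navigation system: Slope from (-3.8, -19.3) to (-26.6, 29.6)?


slope = (y2-y1)/(x2-x1) = (29.6-(-19.3))/((-26.6)-(-3.8)) = 48.9/(-22.8) = -2.1447

-2.1447


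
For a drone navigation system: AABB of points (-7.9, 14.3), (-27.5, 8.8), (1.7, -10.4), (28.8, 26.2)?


x range: [-27.5, 28.8]
y range: [-10.4, 26.2]
Bounding box: (-27.5,-10.4) to (28.8,26.2)

(-27.5,-10.4) to (28.8,26.2)


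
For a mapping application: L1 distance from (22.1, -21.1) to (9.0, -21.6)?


|22.1-9| + |(-21.1)-(-21.6)| = 13.1 + 0.5 = 13.6

13.6


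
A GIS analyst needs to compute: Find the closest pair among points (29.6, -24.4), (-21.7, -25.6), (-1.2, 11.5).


d(P0,P1) = 51.314, d(P0,P2) = 47.3017, d(P1,P2) = 42.387
Closest: P1 and P2

Closest pair: (-21.7, -25.6) and (-1.2, 11.5), distance = 42.387


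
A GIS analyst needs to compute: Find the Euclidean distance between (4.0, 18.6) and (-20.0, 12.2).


dx=-24, dy=-6.4
d^2 = (-24)^2 + (-6.4)^2 = 616.96
d = sqrt(616.96) = 24.8387

24.8387


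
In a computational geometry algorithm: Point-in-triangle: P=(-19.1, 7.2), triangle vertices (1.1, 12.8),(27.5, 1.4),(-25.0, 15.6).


Cross products: AB x AP = -378.12, BC x BP = 357.22, CA x CP = -202.72
All same sign? no

No, outside


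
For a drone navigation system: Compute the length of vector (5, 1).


|u| = sqrt(5^2 + 1^2) = sqrt(26) = 5.099

5.099


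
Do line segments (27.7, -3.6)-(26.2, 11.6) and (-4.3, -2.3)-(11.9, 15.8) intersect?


Cross products: d1=-600.26, d2=-326.87, d3=484.45, d4=211.06
d1*d2 < 0 and d3*d4 < 0? no

No, they don't intersect


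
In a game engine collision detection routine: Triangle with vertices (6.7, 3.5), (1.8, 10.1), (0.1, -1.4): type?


Side lengths squared: AB^2=67.57, BC^2=135.14, CA^2=67.57
Sorted: [67.57, 67.57, 135.14]
By sides: Isosceles, By angles: Right

Isosceles, Right


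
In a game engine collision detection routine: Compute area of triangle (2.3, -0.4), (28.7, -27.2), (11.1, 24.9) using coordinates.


Area = |x_A(y_B-y_C) + x_B(y_C-y_A) + x_C(y_A-y_B)|/2
= |(-119.83) + 726.11 + 297.48|/2
= 903.76/2 = 451.88

451.88


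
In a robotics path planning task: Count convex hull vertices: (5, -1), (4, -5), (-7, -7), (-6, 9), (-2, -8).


Convex hull vertices (CCW): (-7, -7), (-2, -8), (4, -5), (5, -1), (-6, 9)
Count = 5

5


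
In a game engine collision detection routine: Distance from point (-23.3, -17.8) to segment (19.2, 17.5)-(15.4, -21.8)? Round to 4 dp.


Project P onto AB: t = 0.9935 (clamped to [0,1])
Closest point on segment: (15.4247, -21.5444)
Distance: 38.9053

38.9053


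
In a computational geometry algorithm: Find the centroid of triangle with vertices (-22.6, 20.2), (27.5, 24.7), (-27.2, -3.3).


Centroid = ((x_A+x_B+x_C)/3, (y_A+y_B+y_C)/3)
= (((-22.6)+27.5+(-27.2))/3, (20.2+24.7+(-3.3))/3)
= (-7.4333, 13.8667)

(-7.4333, 13.8667)


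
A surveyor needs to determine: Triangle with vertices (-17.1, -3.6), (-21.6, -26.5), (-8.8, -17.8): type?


Side lengths squared: AB^2=544.66, BC^2=239.53, CA^2=270.53
Sorted: [239.53, 270.53, 544.66]
By sides: Scalene, By angles: Obtuse

Scalene, Obtuse


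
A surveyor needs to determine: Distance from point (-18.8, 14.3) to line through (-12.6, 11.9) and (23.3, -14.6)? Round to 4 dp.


|cross product| = 78.14
|line direction| = sqrt(1991.06) = 44.6213
Distance = 78.14/sqrt(1991.06) = 1.7512

1.7512


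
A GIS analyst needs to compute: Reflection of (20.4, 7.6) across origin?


Reflection over origin: (x,y) -> (-x,-y)
(20.4, 7.6) -> (-20.4, -7.6)

(-20.4, -7.6)


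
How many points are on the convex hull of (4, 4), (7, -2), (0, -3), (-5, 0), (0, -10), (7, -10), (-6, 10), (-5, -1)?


Convex hull vertices (CCW): (-6, 10), (-5, -1), (0, -10), (7, -10), (7, -2), (4, 4)
Count = 6

6


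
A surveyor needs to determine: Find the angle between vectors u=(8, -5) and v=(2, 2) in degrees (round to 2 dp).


u.v = 6, |u| = sqrt(89) = 9.434, |v| = sqrt(8) = 2.8284
cos(theta) = u.v/(|u||v|) = 6/sqrt(712) = 0.22486
theta = acos(0.22486) = 77.01 degrees

77.01 degrees


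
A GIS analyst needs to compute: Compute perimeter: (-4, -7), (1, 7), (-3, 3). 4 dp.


Sides: (-4, -7)->(1, 7): sqrt(221) = 14.866069, (1, 7)->(-3, 3): sqrt(32) = 5.656854, (-3, 3)->(-4, -7): sqrt(101) = 10.049876
Sum = 30.572799
Perimeter = 30.5728

30.5728


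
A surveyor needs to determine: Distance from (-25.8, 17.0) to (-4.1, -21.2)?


dx=21.7, dy=-38.2
d^2 = 21.7^2 + (-38.2)^2 = 1930.13
d = sqrt(1930.13) = 43.9332

43.9332


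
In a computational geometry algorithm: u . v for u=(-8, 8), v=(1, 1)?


u . v = u_x*v_x + u_y*v_y = (-8)*1 + 8*1
= (-8) + 8 = 0

0


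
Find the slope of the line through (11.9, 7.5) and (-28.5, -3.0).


slope = (y2-y1)/(x2-x1) = ((-3)-7.5)/((-28.5)-11.9) = (-10.5)/(-40.4) = 0.2599

0.2599


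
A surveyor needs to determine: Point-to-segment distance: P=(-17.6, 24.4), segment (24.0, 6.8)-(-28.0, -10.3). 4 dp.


Project P onto AB: t = 0.6215 (clamped to [0,1])
Closest point on segment: (-8.3175, -3.8275)
Distance: 29.7146

29.7146


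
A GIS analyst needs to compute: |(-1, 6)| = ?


|u| = sqrt((-1)^2 + 6^2) = sqrt(37) = 6.0828

6.0828


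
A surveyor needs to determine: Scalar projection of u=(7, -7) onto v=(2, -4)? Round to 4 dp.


u.v = 42, |v| = sqrt(20) = 4.4721
Scalar projection = u.v / |v| = 42 / sqrt(20) = 9.3915

9.3915


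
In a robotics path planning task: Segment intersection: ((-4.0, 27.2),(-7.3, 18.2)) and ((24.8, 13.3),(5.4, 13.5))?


Cross products: d1=-263.9, d2=-88.64, d3=305.07, d4=129.81
d1*d2 < 0 and d3*d4 < 0? no

No, they don't intersect


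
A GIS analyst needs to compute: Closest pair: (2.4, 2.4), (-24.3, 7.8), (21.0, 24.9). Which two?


d(P0,P1) = 27.2406, d(P0,P2) = 29.1926, d(P1,P2) = 48.42
Closest: P0 and P1

Closest pair: (2.4, 2.4) and (-24.3, 7.8), distance = 27.2406


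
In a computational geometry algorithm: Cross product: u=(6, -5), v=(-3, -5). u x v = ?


u x v = u_x*v_y - u_y*v_x = 6*(-5) - (-5)*(-3)
= (-30) - 15 = -45

-45


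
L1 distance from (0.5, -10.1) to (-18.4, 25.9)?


|0.5-(-18.4)| + |(-10.1)-25.9| = 18.9 + 36 = 54.9

54.9


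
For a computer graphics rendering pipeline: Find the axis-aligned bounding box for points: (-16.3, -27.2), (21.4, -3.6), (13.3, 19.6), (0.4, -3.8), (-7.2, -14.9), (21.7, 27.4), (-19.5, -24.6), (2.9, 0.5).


x range: [-19.5, 21.7]
y range: [-27.2, 27.4]
Bounding box: (-19.5,-27.2) to (21.7,27.4)

(-19.5,-27.2) to (21.7,27.4)


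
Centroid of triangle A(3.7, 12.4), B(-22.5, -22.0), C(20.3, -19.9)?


Centroid = ((x_A+x_B+x_C)/3, (y_A+y_B+y_C)/3)
= ((3.7+(-22.5)+20.3)/3, (12.4+(-22)+(-19.9))/3)
= (0.5, -9.8333)

(0.5, -9.8333)


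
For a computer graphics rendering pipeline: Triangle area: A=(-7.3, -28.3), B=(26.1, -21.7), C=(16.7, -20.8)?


Area = |x_A(y_B-y_C) + x_B(y_C-y_A) + x_C(y_A-y_B)|/2
= |6.57 + 195.75 + (-110.22)|/2
= 92.1/2 = 46.05

46.05


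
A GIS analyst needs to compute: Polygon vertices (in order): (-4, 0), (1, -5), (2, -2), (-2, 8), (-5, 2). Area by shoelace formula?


Shoelace sum: ((-4)*(-5) - 1*0) + (1*(-2) - 2*(-5)) + (2*8 - (-2)*(-2)) + ((-2)*2 - (-5)*8) + ((-5)*0 - (-4)*2)
= 84
Area = |84|/2 = 42

42


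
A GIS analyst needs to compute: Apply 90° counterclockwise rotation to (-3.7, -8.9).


90° CCW: (x,y) -> (-y, x)
(-3.7,-8.9) -> (8.9, -3.7)

(8.9, -3.7)


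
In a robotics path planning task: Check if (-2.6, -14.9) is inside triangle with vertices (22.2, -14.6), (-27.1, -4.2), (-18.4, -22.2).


Cross products: AB x AP = 272.71, BC x BP = 347.91, CA x CP = 176.3
All same sign? yes

Yes, inside


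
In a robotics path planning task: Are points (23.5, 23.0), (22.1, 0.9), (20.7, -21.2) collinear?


Cross product: (22.1-23.5)*((-21.2)-23) - (0.9-23)*(20.7-23.5)
= 0

Yes, collinear


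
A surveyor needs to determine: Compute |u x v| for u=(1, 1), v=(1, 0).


|u x v| = |1*0 - 1*1|
= |0 - 1| = 1

1


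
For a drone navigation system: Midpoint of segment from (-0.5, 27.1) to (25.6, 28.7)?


M = (((-0.5)+25.6)/2, (27.1+28.7)/2)
= (12.55, 27.9)

(12.55, 27.9)


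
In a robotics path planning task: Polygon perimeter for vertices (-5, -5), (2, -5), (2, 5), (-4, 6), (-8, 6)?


Sides: (-5, -5)->(2, -5): sqrt(49) = 7, (2, -5)->(2, 5): sqrt(100) = 10, (2, 5)->(-4, 6): sqrt(37) = 6.082763, (-4, 6)->(-8, 6): sqrt(16) = 4, (-8, 6)->(-5, -5): sqrt(130) = 11.401754
Sum = 38.484517
Perimeter = 38.4845

38.4845


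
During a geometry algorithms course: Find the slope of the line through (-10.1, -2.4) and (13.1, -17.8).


slope = (y2-y1)/(x2-x1) = ((-17.8)-(-2.4))/(13.1-(-10.1)) = (-15.4)/23.2 = -0.6638

-0.6638


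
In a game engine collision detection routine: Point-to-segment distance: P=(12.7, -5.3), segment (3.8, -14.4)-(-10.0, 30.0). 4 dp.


Project P onto AB: t = 0.1301 (clamped to [0,1])
Closest point on segment: (2.0048, -8.6242)
Distance: 11.1999

11.1999


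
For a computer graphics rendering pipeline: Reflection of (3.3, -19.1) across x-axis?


Reflection over x-axis: (x,y) -> (x,-y)
(3.3, -19.1) -> (3.3, 19.1)

(3.3, 19.1)


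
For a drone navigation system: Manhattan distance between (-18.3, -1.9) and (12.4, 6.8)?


|(-18.3)-12.4| + |(-1.9)-6.8| = 30.7 + 8.7 = 39.4

39.4


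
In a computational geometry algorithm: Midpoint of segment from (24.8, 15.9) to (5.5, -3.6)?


M = ((24.8+5.5)/2, (15.9+(-3.6))/2)
= (15.15, 6.15)

(15.15, 6.15)


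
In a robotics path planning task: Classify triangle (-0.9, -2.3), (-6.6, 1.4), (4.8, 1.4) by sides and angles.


Side lengths squared: AB^2=46.18, BC^2=129.96, CA^2=46.18
Sorted: [46.18, 46.18, 129.96]
By sides: Isosceles, By angles: Obtuse

Isosceles, Obtuse


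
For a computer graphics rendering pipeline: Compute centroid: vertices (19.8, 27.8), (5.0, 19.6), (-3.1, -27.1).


Centroid = ((x_A+x_B+x_C)/3, (y_A+y_B+y_C)/3)
= ((19.8+5+(-3.1))/3, (27.8+19.6+(-27.1))/3)
= (7.2333, 6.7667)

(7.2333, 6.7667)


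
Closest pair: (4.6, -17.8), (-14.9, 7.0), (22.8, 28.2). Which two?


d(P0,P1) = 31.5482, d(P0,P2) = 49.4696, d(P1,P2) = 43.2519
Closest: P0 and P1

Closest pair: (4.6, -17.8) and (-14.9, 7.0), distance = 31.5482


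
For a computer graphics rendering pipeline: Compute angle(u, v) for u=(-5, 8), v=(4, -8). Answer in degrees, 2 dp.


u.v = -84, |u| = sqrt(89) = 9.434, |v| = sqrt(80) = 8.9443
cos(theta) = u.v/(|u||v|) = -84/sqrt(7120) = -0.995495
theta = acos(-0.995495) = 174.56 degrees

174.56 degrees


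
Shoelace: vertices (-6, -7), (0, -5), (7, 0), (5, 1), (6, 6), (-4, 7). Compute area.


Shoelace sum: ((-6)*(-5) - 0*(-7)) + (0*0 - 7*(-5)) + (7*1 - 5*0) + (5*6 - 6*1) + (6*7 - (-4)*6) + ((-4)*(-7) - (-6)*7)
= 232
Area = |232|/2 = 116

116


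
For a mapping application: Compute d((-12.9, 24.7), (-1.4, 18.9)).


dx=11.5, dy=-5.8
d^2 = 11.5^2 + (-5.8)^2 = 165.89
d = sqrt(165.89) = 12.8798

12.8798


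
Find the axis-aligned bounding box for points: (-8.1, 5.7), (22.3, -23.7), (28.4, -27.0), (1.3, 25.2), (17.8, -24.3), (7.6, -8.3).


x range: [-8.1, 28.4]
y range: [-27, 25.2]
Bounding box: (-8.1,-27) to (28.4,25.2)

(-8.1,-27) to (28.4,25.2)


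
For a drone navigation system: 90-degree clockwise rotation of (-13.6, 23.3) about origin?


90° CW: (x,y) -> (y, -x)
(-13.6,23.3) -> (23.3, 13.6)

(23.3, 13.6)


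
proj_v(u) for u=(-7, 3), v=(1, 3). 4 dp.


u.v = 2, |v| = sqrt(10) = 3.1623
Scalar projection = u.v / |v| = 2 / sqrt(10) = 0.6325

0.6325


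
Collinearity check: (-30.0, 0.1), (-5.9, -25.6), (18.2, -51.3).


Cross product: ((-5.9)-(-30))*((-51.3)-0.1) - ((-25.6)-0.1)*(18.2-(-30))
= 0

Yes, collinear


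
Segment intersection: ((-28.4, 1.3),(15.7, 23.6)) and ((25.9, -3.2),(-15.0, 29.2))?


Cross products: d1=1575.27, d2=-765.64, d3=-1409.34, d4=931.57
d1*d2 < 0 and d3*d4 < 0? yes

Yes, they intersect


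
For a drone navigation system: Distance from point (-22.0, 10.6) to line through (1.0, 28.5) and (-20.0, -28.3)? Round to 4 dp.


|cross product| = 930.5
|line direction| = sqrt(3667.24) = 60.5577
Distance = 930.5/sqrt(3667.24) = 15.3655

15.3655


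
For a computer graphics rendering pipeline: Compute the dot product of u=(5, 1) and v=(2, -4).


u . v = u_x*v_x + u_y*v_y = 5*2 + 1*(-4)
= 10 + (-4) = 6

6


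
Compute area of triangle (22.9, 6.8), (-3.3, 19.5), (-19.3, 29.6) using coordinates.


Area = |x_A(y_B-y_C) + x_B(y_C-y_A) + x_C(y_A-y_B)|/2
= |(-231.29) + (-75.24) + 245.11|/2
= 61.42/2 = 30.71

30.71


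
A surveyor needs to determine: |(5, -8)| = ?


|u| = sqrt(5^2 + (-8)^2) = sqrt(89) = 9.434

9.434


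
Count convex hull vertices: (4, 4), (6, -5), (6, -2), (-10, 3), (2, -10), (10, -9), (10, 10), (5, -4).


Convex hull vertices (CCW): (-10, 3), (2, -10), (10, -9), (10, 10)
Count = 4

4


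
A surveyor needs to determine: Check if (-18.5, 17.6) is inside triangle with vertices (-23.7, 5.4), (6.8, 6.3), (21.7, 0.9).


Cross products: AB x AP = 367.42, BC x BP = 31.75, CA x CP = -577.28
All same sign? no

No, outside


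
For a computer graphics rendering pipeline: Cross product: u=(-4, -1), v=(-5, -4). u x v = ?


u x v = u_x*v_y - u_y*v_x = (-4)*(-4) - (-1)*(-5)
= 16 - 5 = 11

11


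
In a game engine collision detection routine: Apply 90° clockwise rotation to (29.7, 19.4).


90° CW: (x,y) -> (y, -x)
(29.7,19.4) -> (19.4, -29.7)

(19.4, -29.7)


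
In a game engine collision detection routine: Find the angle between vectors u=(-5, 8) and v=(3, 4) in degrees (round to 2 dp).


u.v = 17, |u| = sqrt(89) = 9.434, |v| = sqrt(25) = 5
cos(theta) = u.v/(|u||v|) = 17/sqrt(2225) = 0.360399
theta = acos(0.360399) = 68.88 degrees

68.88 degrees


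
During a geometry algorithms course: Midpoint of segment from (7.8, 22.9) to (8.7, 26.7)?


M = ((7.8+8.7)/2, (22.9+26.7)/2)
= (8.25, 24.8)

(8.25, 24.8)


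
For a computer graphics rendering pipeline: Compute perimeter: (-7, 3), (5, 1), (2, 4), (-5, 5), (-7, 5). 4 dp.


Sides: (-7, 3)->(5, 1): sqrt(148) = 12.165525, (5, 1)->(2, 4): sqrt(18) = 4.242641, (2, 4)->(-5, 5): sqrt(50) = 7.071068, (-5, 5)->(-7, 5): sqrt(4) = 2, (-7, 5)->(-7, 3): sqrt(4) = 2
Sum = 27.479234
Perimeter = 27.4792

27.4792


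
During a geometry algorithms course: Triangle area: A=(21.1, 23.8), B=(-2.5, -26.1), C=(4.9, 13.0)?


Area = |x_A(y_B-y_C) + x_B(y_C-y_A) + x_C(y_A-y_B)|/2
= |(-825.01) + 27 + 244.51|/2
= 553.5/2 = 276.75

276.75


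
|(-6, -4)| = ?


|u| = sqrt((-6)^2 + (-4)^2) = sqrt(52) = 7.2111

7.2111


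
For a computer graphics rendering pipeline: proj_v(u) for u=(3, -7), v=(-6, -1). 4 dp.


u.v = -11, |v| = sqrt(37) = 6.0828
Scalar projection = u.v / |v| = -11 / sqrt(37) = -1.8084

-1.8084


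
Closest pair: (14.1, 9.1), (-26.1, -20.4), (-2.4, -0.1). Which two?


d(P0,P1) = 49.8627, d(P0,P2) = 18.8915, d(P1,P2) = 31.2054
Closest: P0 and P2

Closest pair: (14.1, 9.1) and (-2.4, -0.1), distance = 18.8915


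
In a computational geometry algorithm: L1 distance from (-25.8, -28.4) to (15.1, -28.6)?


|(-25.8)-15.1| + |(-28.4)-(-28.6)| = 40.9 + 0.2 = 41.1

41.1


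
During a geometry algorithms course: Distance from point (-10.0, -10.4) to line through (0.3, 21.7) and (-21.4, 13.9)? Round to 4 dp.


|cross product| = 616.23
|line direction| = sqrt(531.73) = 23.0593
Distance = 616.23/sqrt(531.73) = 26.7237

26.7237


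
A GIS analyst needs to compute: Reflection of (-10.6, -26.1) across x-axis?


Reflection over x-axis: (x,y) -> (x,-y)
(-10.6, -26.1) -> (-10.6, 26.1)

(-10.6, 26.1)


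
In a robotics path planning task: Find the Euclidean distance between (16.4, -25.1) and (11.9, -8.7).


dx=-4.5, dy=16.4
d^2 = (-4.5)^2 + 16.4^2 = 289.21
d = sqrt(289.21) = 17.0062

17.0062


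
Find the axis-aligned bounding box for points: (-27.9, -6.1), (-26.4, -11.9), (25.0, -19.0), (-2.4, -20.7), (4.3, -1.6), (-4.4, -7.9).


x range: [-27.9, 25]
y range: [-20.7, -1.6]
Bounding box: (-27.9,-20.7) to (25,-1.6)

(-27.9,-20.7) to (25,-1.6)


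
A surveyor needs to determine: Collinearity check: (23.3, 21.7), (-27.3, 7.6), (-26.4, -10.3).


Cross product: ((-27.3)-23.3)*((-10.3)-21.7) - (7.6-21.7)*((-26.4)-23.3)
= 918.43

No, not collinear


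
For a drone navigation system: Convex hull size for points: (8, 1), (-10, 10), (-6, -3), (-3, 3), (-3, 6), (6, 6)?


Convex hull vertices (CCW): (-10, 10), (-6, -3), (8, 1), (6, 6)
Count = 4

4


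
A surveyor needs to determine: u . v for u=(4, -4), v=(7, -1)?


u . v = u_x*v_x + u_y*v_y = 4*7 + (-4)*(-1)
= 28 + 4 = 32

32


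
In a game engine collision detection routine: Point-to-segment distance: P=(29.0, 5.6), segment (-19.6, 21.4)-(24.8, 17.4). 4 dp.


Project P onto AB: t = 1 (clamped to [0,1])
Closest point on segment: (24.8, 17.4)
Distance: 12.5252

12.5252


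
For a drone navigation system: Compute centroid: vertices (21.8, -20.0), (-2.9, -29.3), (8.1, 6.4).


Centroid = ((x_A+x_B+x_C)/3, (y_A+y_B+y_C)/3)
= ((21.8+(-2.9)+8.1)/3, ((-20)+(-29.3)+6.4)/3)
= (9, -14.3)

(9, -14.3)


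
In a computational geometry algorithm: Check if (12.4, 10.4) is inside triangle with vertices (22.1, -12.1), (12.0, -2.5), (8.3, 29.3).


Cross products: AB x AP = -134.13, BC x BP = -60.45, CA x CP = -91.08
All same sign? yes

Yes, inside


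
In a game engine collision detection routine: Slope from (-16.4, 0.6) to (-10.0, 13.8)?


slope = (y2-y1)/(x2-x1) = (13.8-0.6)/((-10)-(-16.4)) = 13.2/6.4 = 2.0625

2.0625


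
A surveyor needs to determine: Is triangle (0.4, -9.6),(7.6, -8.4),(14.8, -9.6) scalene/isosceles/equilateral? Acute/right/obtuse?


Side lengths squared: AB^2=53.28, BC^2=53.28, CA^2=207.36
Sorted: [53.28, 53.28, 207.36]
By sides: Isosceles, By angles: Obtuse

Isosceles, Obtuse


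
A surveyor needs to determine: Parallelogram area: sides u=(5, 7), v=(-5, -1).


|u x v| = |5*(-1) - 7*(-5)|
= |(-5) - (-35)| = 30

30


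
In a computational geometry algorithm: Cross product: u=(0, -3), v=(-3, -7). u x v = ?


u x v = u_x*v_y - u_y*v_x = 0*(-7) - (-3)*(-3)
= 0 - 9 = -9

-9


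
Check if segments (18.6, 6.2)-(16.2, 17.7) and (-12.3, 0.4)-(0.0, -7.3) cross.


Cross products: d1=309.27, d2=432.24, d3=369.27, d4=246.3
d1*d2 < 0 and d3*d4 < 0? no

No, they don't intersect


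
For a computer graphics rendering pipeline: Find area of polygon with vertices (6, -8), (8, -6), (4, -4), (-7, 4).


Shoelace sum: (6*(-6) - 8*(-8)) + (8*(-4) - 4*(-6)) + (4*4 - (-7)*(-4)) + ((-7)*(-8) - 6*4)
= 40
Area = |40|/2 = 20

20


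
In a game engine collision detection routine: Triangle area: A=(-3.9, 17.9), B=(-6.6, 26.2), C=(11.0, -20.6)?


Area = |x_A(y_B-y_C) + x_B(y_C-y_A) + x_C(y_A-y_B)|/2
= |(-182.52) + 254.1 + (-91.3)|/2
= 19.72/2 = 9.86

9.86


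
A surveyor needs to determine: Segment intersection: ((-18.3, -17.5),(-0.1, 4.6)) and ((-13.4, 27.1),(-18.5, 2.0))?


Cross products: d1=104.47, d2=448.58, d3=703.43, d4=359.32
d1*d2 < 0 and d3*d4 < 0? no

No, they don't intersect


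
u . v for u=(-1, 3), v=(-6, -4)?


u . v = u_x*v_x + u_y*v_y = (-1)*(-6) + 3*(-4)
= 6 + (-12) = -6

-6


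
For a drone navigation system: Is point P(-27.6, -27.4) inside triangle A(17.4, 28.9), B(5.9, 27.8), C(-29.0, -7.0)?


Cross products: AB x AP = 597.95, BC x BP = 760.68, CA x CP = -996.82
All same sign? no

No, outside


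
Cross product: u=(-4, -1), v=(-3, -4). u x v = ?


u x v = u_x*v_y - u_y*v_x = (-4)*(-4) - (-1)*(-3)
= 16 - 3 = 13

13


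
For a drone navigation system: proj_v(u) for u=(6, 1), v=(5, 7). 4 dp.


u.v = 37, |v| = sqrt(74) = 8.6023
Scalar projection = u.v / |v| = 37 / sqrt(74) = 4.3012

4.3012


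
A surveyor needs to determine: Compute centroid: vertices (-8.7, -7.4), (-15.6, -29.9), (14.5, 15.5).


Centroid = ((x_A+x_B+x_C)/3, (y_A+y_B+y_C)/3)
= (((-8.7)+(-15.6)+14.5)/3, ((-7.4)+(-29.9)+15.5)/3)
= (-3.2667, -7.2667)

(-3.2667, -7.2667)


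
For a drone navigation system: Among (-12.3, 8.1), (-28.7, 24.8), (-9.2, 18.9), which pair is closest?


d(P0,P1) = 23.4062, d(P0,P2) = 11.2361, d(P1,P2) = 20.373
Closest: P0 and P2

Closest pair: (-12.3, 8.1) and (-9.2, 18.9), distance = 11.2361


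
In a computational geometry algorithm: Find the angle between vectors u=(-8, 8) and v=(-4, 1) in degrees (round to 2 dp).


u.v = 40, |u| = sqrt(128) = 11.3137, |v| = sqrt(17) = 4.1231
cos(theta) = u.v/(|u||v|) = 40/sqrt(2176) = 0.857493
theta = acos(0.857493) = 30.96 degrees

30.96 degrees


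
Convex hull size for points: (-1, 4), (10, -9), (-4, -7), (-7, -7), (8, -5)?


Convex hull vertices (CCW): (-7, -7), (10, -9), (8, -5), (-1, 4)
Count = 4

4


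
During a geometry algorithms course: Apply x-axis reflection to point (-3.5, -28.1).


Reflection over x-axis: (x,y) -> (x,-y)
(-3.5, -28.1) -> (-3.5, 28.1)

(-3.5, 28.1)


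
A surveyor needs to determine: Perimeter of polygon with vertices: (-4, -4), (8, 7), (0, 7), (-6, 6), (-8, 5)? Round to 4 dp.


Sides: (-4, -4)->(8, 7): sqrt(265) = 16.278821, (8, 7)->(0, 7): sqrt(64) = 8, (0, 7)->(-6, 6): sqrt(37) = 6.082763, (-6, 6)->(-8, 5): sqrt(5) = 2.236068, (-8, 5)->(-4, -4): sqrt(97) = 9.848858
Sum = 42.44651
Perimeter = 42.4465

42.4465


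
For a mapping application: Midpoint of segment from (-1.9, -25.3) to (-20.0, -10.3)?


M = (((-1.9)+(-20))/2, ((-25.3)+(-10.3))/2)
= (-10.95, -17.8)

(-10.95, -17.8)


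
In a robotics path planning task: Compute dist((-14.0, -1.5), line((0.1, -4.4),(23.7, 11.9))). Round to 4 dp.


|cross product| = 298.27
|line direction| = sqrt(822.65) = 28.6819
Distance = 298.27/sqrt(822.65) = 10.3993

10.3993


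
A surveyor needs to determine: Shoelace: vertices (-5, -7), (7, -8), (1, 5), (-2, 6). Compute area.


Shoelace sum: ((-5)*(-8) - 7*(-7)) + (7*5 - 1*(-8)) + (1*6 - (-2)*5) + ((-2)*(-7) - (-5)*6)
= 192
Area = |192|/2 = 96

96


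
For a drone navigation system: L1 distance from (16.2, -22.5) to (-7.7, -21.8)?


|16.2-(-7.7)| + |(-22.5)-(-21.8)| = 23.9 + 0.7 = 24.6

24.6


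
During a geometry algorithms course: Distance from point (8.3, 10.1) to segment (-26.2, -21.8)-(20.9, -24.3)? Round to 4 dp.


Project P onto AB: t = 0.6946 (clamped to [0,1])
Closest point on segment: (6.5146, -23.5364)
Distance: 33.6838

33.6838


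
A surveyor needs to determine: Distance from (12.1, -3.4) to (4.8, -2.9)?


dx=-7.3, dy=0.5
d^2 = (-7.3)^2 + 0.5^2 = 53.54
d = sqrt(53.54) = 7.3171

7.3171


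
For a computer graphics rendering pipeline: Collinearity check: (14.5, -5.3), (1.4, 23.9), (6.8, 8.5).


Cross product: (1.4-14.5)*(8.5-(-5.3)) - (23.9-(-5.3))*(6.8-14.5)
= 44.06

No, not collinear


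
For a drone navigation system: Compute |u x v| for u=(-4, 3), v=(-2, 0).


|u x v| = |(-4)*0 - 3*(-2)|
= |0 - (-6)| = 6

6


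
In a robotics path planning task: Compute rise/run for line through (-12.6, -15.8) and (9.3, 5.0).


slope = (y2-y1)/(x2-x1) = (5-(-15.8))/(9.3-(-12.6)) = 20.8/21.9 = 0.9498

0.9498


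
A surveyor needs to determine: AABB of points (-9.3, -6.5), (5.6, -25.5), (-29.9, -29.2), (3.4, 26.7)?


x range: [-29.9, 5.6]
y range: [-29.2, 26.7]
Bounding box: (-29.9,-29.2) to (5.6,26.7)

(-29.9,-29.2) to (5.6,26.7)


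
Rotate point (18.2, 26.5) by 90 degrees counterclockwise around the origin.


90° CCW: (x,y) -> (-y, x)
(18.2,26.5) -> (-26.5, 18.2)

(-26.5, 18.2)


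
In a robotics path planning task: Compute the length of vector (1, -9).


|u| = sqrt(1^2 + (-9)^2) = sqrt(82) = 9.0554

9.0554


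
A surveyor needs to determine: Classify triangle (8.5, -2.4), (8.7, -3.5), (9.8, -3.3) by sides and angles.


Side lengths squared: AB^2=1.25, BC^2=1.25, CA^2=2.5
Sorted: [1.25, 1.25, 2.5]
By sides: Isosceles, By angles: Right

Isosceles, Right


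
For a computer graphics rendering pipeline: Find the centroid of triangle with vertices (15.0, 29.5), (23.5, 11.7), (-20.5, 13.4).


Centroid = ((x_A+x_B+x_C)/3, (y_A+y_B+y_C)/3)
= ((15+23.5+(-20.5))/3, (29.5+11.7+13.4)/3)
= (6, 18.2)

(6, 18.2)


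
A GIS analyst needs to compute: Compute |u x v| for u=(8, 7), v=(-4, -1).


|u x v| = |8*(-1) - 7*(-4)|
= |(-8) - (-28)| = 20

20


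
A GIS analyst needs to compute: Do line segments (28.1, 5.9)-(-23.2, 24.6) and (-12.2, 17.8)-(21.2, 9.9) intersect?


Cross products: d1=-79.09, d2=140.22, d3=143.14, d4=-76.17
d1*d2 < 0 and d3*d4 < 0? yes

Yes, they intersect


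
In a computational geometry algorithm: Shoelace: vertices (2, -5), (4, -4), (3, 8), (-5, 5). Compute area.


Shoelace sum: (2*(-4) - 4*(-5)) + (4*8 - 3*(-4)) + (3*5 - (-5)*8) + ((-5)*(-5) - 2*5)
= 126
Area = |126|/2 = 63

63


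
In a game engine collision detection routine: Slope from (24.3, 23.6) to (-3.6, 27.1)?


slope = (y2-y1)/(x2-x1) = (27.1-23.6)/((-3.6)-24.3) = 3.5/(-27.9) = -0.1254

-0.1254


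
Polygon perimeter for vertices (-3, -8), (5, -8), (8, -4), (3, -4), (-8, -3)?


Sides: (-3, -8)->(5, -8): sqrt(64) = 8, (5, -8)->(8, -4): sqrt(25) = 5, (8, -4)->(3, -4): sqrt(25) = 5, (3, -4)->(-8, -3): sqrt(122) = 11.045361, (-8, -3)->(-3, -8): sqrt(50) = 7.071068
Sum = 36.116429
Perimeter = 36.1164

36.1164


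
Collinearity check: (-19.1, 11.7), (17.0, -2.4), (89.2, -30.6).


Cross product: (17-(-19.1))*((-30.6)-11.7) - ((-2.4)-11.7)*(89.2-(-19.1))
= 0

Yes, collinear


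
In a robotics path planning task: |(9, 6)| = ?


|u| = sqrt(9^2 + 6^2) = sqrt(117) = 10.8167

10.8167


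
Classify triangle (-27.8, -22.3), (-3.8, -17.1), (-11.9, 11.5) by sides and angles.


Side lengths squared: AB^2=603.04, BC^2=883.57, CA^2=1395.25
Sorted: [603.04, 883.57, 1395.25]
By sides: Scalene, By angles: Acute

Scalene, Acute


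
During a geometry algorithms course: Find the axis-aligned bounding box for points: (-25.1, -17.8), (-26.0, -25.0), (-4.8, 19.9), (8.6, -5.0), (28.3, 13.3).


x range: [-26, 28.3]
y range: [-25, 19.9]
Bounding box: (-26,-25) to (28.3,19.9)

(-26,-25) to (28.3,19.9)


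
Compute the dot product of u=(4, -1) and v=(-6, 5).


u . v = u_x*v_x + u_y*v_y = 4*(-6) + (-1)*5
= (-24) + (-5) = -29

-29


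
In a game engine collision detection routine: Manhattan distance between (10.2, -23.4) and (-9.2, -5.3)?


|10.2-(-9.2)| + |(-23.4)-(-5.3)| = 19.4 + 18.1 = 37.5

37.5


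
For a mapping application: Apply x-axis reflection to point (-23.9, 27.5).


Reflection over x-axis: (x,y) -> (x,-y)
(-23.9, 27.5) -> (-23.9, -27.5)

(-23.9, -27.5)


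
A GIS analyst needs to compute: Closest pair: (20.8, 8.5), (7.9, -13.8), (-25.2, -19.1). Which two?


d(P0,P1) = 25.7624, d(P0,P2) = 53.6448, d(P1,P2) = 33.5216
Closest: P0 and P1

Closest pair: (20.8, 8.5) and (7.9, -13.8), distance = 25.7624


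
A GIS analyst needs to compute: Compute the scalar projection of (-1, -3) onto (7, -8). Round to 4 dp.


u.v = 17, |v| = sqrt(113) = 10.6301
Scalar projection = u.v / |v| = 17 / sqrt(113) = 1.5992

1.5992


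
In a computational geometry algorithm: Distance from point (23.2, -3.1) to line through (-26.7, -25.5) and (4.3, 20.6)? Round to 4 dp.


|cross product| = 1605.99
|line direction| = sqrt(3086.21) = 55.5537
Distance = 1605.99/sqrt(3086.21) = 28.9088

28.9088


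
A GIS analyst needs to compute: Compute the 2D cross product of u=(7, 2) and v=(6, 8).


u x v = u_x*v_y - u_y*v_x = 7*8 - 2*6
= 56 - 12 = 44

44


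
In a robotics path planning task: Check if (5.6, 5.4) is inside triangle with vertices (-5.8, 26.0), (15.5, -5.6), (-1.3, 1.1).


Cross products: AB x AP = -78.54, BC x BP = -118.47, CA x CP = -191.16
All same sign? yes

Yes, inside


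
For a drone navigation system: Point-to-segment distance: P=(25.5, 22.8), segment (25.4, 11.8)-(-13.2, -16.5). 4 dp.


Project P onto AB: t = 0 (clamped to [0,1])
Closest point on segment: (25.4, 11.8)
Distance: 11.0005

11.0005


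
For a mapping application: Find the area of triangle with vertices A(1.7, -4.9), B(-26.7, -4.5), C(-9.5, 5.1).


Area = |x_A(y_B-y_C) + x_B(y_C-y_A) + x_C(y_A-y_B)|/2
= |(-16.32) + (-267) + 3.8|/2
= 279.52/2 = 139.76

139.76


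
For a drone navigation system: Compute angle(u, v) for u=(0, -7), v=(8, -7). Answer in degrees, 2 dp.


u.v = 49, |u| = sqrt(49) = 7, |v| = sqrt(113) = 10.6301
cos(theta) = u.v/(|u||v|) = 49/sqrt(5537) = 0.658505
theta = acos(0.658505) = 48.81 degrees

48.81 degrees


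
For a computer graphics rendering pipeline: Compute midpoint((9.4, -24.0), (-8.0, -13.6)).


M = ((9.4+(-8))/2, ((-24)+(-13.6))/2)
= (0.7, -18.8)

(0.7, -18.8)


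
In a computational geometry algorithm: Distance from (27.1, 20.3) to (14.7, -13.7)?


dx=-12.4, dy=-34
d^2 = (-12.4)^2 + (-34)^2 = 1309.76
d = sqrt(1309.76) = 36.1906

36.1906


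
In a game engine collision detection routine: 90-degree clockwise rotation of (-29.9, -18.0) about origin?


90° CW: (x,y) -> (y, -x)
(-29.9,-18) -> (-18, 29.9)

(-18, 29.9)


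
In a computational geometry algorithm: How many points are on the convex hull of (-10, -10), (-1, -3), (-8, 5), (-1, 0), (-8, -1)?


Convex hull vertices (CCW): (-10, -10), (-1, -3), (-1, 0), (-8, 5)
Count = 4

4


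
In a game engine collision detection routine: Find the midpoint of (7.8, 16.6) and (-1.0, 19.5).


M = ((7.8+(-1))/2, (16.6+19.5)/2)
= (3.4, 18.05)

(3.4, 18.05)


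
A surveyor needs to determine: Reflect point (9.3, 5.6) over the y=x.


Reflection over y=x: (x,y) -> (y,x)
(9.3, 5.6) -> (5.6, 9.3)

(5.6, 9.3)


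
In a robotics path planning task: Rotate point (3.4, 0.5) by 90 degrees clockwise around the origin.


90° CW: (x,y) -> (y, -x)
(3.4,0.5) -> (0.5, -3.4)

(0.5, -3.4)


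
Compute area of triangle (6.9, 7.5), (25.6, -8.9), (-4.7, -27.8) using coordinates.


Area = |x_A(y_B-y_C) + x_B(y_C-y_A) + x_C(y_A-y_B)|/2
= |130.41 + (-903.68) + (-77.08)|/2
= 850.35/2 = 425.175

425.175


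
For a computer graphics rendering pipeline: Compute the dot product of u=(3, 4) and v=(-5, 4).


u . v = u_x*v_x + u_y*v_y = 3*(-5) + 4*4
= (-15) + 16 = 1

1


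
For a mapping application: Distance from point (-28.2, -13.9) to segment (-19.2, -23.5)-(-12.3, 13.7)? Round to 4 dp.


Project P onto AB: t = 0.2061 (clamped to [0,1])
Closest point on segment: (-17.7779, -15.8331)
Distance: 10.5998

10.5998


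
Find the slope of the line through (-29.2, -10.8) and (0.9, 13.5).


slope = (y2-y1)/(x2-x1) = (13.5-(-10.8))/(0.9-(-29.2)) = 24.3/30.1 = 0.8073

0.8073


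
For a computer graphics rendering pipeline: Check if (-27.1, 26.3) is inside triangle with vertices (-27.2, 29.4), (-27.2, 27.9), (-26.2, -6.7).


Cross products: AB x AP = 0.15, BC x BP = 1.86, CA x CP = -0.51
All same sign? no

No, outside


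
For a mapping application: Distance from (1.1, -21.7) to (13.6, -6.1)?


dx=12.5, dy=15.6
d^2 = 12.5^2 + 15.6^2 = 399.61
d = sqrt(399.61) = 19.9902

19.9902


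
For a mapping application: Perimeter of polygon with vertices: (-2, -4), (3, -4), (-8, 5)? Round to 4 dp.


Sides: (-2, -4)->(3, -4): sqrt(25) = 5, (3, -4)->(-8, 5): sqrt(202) = 14.21267, (-8, 5)->(-2, -4): sqrt(117) = 10.816654
Sum = 30.029324
Perimeter = 30.0293

30.0293


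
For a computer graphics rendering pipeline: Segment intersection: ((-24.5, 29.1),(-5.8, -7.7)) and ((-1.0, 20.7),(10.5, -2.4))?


Cross products: d1=-446.25, d2=-437.48, d3=707.72, d4=698.95
d1*d2 < 0 and d3*d4 < 0? no

No, they don't intersect


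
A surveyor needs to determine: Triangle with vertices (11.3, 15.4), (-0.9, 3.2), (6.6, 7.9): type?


Side lengths squared: AB^2=297.68, BC^2=78.34, CA^2=78.34
Sorted: [78.34, 78.34, 297.68]
By sides: Isosceles, By angles: Obtuse

Isosceles, Obtuse


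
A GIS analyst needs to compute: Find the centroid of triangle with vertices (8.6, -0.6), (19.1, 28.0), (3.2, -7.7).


Centroid = ((x_A+x_B+x_C)/3, (y_A+y_B+y_C)/3)
= ((8.6+19.1+3.2)/3, ((-0.6)+28+(-7.7))/3)
= (10.3, 6.5667)

(10.3, 6.5667)


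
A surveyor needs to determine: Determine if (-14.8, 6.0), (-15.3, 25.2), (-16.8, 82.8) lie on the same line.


Cross product: ((-15.3)-(-14.8))*(82.8-6) - (25.2-6)*((-16.8)-(-14.8))
= 0

Yes, collinear


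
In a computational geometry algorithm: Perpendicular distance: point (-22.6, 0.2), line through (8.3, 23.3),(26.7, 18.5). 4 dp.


|cross product| = 573.36
|line direction| = sqrt(361.6) = 19.0158
Distance = 573.36/sqrt(361.6) = 30.1518

30.1518


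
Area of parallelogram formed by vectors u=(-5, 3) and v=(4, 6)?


|u x v| = |(-5)*6 - 3*4|
= |(-30) - 12| = 42

42


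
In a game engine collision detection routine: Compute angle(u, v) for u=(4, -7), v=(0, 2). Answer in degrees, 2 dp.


u.v = -14, |u| = sqrt(65) = 8.0623, |v| = sqrt(4) = 2
cos(theta) = u.v/(|u||v|) = -14/sqrt(260) = -0.868243
theta = acos(-0.868243) = 150.26 degrees

150.26 degrees


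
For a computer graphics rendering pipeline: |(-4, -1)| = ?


|u| = sqrt((-4)^2 + (-1)^2) = sqrt(17) = 4.1231

4.1231
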